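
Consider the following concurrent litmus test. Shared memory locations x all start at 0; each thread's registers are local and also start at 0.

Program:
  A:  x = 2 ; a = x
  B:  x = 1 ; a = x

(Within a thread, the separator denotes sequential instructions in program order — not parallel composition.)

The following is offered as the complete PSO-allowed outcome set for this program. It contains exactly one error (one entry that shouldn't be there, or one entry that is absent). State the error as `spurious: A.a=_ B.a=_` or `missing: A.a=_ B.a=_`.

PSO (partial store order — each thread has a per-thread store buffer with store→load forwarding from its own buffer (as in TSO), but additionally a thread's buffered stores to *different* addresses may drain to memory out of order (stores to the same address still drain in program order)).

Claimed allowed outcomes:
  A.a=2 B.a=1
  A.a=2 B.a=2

missing: A.a=1 B.a=1

outcome vector order: (A.a,B.a)
under PSO → (1,1); (2,1); (2,2)
PSO∖claimed = {(1,1)}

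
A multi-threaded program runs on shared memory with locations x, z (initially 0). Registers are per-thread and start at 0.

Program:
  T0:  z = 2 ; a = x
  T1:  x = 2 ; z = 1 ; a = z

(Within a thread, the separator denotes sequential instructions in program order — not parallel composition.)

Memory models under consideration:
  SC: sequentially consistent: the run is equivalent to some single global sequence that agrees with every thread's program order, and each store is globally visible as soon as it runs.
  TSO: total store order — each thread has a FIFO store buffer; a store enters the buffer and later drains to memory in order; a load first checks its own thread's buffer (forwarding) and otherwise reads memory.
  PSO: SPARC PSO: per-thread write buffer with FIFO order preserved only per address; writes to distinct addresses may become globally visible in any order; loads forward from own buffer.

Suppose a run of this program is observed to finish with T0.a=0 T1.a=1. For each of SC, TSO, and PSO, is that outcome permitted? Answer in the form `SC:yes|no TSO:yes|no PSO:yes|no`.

outcome vector order: (T0.a,T1.a)
SC (3): 01, 21, 22
TSO (4): 01, 02, 21, 22
PSO (4): 01, 02, 21, 22
target 01 ∈ {SC,TSO,PSO}

SC:yes TSO:yes PSO:yes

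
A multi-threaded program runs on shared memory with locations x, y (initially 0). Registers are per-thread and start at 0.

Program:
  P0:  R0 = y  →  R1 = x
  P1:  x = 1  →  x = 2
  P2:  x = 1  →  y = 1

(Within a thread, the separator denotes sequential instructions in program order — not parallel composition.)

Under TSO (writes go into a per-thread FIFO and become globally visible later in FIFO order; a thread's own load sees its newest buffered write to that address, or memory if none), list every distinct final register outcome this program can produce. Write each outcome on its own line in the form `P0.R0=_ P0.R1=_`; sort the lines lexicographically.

P0.R0=0 P0.R1=0
P0.R0=0 P0.R1=1
P0.R0=0 P0.R1=2
P0.R0=1 P0.R1=1
P0.R0=1 P0.R1=2

outcome vector order: (P0.R0,P0.R1)
|TSO outcomes| = 5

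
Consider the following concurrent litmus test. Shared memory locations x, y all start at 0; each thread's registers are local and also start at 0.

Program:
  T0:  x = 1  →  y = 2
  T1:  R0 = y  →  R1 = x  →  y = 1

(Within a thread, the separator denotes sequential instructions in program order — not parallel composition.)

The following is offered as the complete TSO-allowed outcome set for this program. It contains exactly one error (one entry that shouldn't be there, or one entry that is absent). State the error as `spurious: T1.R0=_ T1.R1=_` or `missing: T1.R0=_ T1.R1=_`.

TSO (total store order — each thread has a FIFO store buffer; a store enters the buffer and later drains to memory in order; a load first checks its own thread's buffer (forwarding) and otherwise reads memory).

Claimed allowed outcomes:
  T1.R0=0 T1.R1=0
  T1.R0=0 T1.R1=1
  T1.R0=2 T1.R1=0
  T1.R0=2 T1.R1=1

outcome vector order: (T1.R0,T1.R1)
under TSO → (0,0); (0,1); (2,1)
claimed∖TSO = {(2,0)}

spurious: T1.R0=2 T1.R1=0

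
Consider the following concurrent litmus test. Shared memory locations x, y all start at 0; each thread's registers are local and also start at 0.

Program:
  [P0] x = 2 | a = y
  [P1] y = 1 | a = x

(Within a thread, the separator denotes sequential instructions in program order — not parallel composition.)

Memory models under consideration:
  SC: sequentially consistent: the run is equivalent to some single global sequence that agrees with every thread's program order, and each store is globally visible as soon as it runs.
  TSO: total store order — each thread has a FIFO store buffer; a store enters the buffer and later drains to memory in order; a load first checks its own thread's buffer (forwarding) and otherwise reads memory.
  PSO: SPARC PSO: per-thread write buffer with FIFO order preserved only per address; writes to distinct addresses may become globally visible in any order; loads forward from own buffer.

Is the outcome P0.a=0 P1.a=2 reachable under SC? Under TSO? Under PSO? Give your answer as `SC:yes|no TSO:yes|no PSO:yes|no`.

outcome vector order: (P0.a,P1.a)
SC: 3 outcomes — {02 10 12}
TSO: 4 outcomes — {00 02 10 12}
PSO: 4 outcomes — {00 02 10 12}
target 02 ∈ {SC,TSO,PSO}

SC:yes TSO:yes PSO:yes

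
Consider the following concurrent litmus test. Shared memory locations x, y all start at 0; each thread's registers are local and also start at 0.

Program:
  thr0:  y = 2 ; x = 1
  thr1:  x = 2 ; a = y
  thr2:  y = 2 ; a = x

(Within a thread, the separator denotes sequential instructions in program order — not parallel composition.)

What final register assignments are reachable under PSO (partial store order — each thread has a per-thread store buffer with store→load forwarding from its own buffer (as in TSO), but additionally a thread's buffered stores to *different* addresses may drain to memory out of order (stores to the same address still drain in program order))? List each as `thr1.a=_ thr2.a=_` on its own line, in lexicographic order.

thr1.a=0 thr2.a=0
thr1.a=0 thr2.a=1
thr1.a=0 thr2.a=2
thr1.a=2 thr2.a=0
thr1.a=2 thr2.a=1
thr1.a=2 thr2.a=2

outcome vector order: (thr1.a,thr2.a)
|PSO outcomes| = 6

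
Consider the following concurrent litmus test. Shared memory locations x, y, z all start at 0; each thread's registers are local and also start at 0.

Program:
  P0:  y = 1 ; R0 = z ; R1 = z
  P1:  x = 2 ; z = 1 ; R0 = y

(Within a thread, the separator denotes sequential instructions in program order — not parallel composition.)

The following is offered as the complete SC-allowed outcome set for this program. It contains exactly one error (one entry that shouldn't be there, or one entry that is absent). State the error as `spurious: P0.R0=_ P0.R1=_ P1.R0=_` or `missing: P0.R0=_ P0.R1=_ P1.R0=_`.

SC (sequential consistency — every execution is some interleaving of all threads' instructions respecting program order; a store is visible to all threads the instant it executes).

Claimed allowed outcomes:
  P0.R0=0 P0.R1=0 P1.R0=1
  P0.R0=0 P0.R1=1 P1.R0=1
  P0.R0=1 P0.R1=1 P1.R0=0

outcome vector order: (P0.R0,P0.R1,P1.R0)
[SC] allowed = {(0,0,1); (0,1,1); (1,1,0); (1,1,1)}
SC∖claimed = {(1,1,1)}

missing: P0.R0=1 P0.R1=1 P1.R0=1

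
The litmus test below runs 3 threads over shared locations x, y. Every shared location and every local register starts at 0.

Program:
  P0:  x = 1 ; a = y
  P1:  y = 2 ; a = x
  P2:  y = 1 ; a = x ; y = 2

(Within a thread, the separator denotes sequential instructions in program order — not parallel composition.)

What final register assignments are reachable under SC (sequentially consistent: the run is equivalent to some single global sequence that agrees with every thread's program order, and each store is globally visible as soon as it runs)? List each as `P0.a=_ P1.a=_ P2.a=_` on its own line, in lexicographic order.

P0.a=0 P1.a=1 P2.a=1
P0.a=1 P1.a=0 P2.a=0
P0.a=1 P1.a=0 P2.a=1
P0.a=1 P1.a=1 P2.a=0
P0.a=1 P1.a=1 P2.a=1
P0.a=2 P1.a=0 P2.a=0
P0.a=2 P1.a=0 P2.a=1
P0.a=2 P1.a=1 P2.a=0
P0.a=2 P1.a=1 P2.a=1

outcome vector order: (P0.a,P1.a,P2.a)
|SC outcomes| = 9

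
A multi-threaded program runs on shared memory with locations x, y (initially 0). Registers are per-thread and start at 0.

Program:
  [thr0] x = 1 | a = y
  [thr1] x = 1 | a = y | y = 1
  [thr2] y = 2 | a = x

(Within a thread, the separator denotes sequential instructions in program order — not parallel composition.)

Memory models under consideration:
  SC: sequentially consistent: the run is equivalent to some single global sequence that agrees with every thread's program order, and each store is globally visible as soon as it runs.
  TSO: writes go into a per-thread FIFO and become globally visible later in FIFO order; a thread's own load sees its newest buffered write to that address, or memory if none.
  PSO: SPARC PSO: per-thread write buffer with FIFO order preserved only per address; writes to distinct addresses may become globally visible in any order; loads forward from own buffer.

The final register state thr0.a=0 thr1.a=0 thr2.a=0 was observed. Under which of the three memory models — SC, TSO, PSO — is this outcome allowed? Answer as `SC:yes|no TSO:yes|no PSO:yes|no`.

SC:no TSO:yes PSO:yes

outcome vector order: (thr0.a,thr1.a,thr2.a)
[SC] allowed = {001; 021; 101; 120; 121; 201; 220; 221}
[TSO] allowed = {000; 001; 020; 021; 100; 101; 120; 121; 200; 201; 220; 221}
[PSO] allowed = {000; 001; 020; 021; 100; 101; 120; 121; 200; 201; 220; 221}
target 000 ∈ {TSO,PSO}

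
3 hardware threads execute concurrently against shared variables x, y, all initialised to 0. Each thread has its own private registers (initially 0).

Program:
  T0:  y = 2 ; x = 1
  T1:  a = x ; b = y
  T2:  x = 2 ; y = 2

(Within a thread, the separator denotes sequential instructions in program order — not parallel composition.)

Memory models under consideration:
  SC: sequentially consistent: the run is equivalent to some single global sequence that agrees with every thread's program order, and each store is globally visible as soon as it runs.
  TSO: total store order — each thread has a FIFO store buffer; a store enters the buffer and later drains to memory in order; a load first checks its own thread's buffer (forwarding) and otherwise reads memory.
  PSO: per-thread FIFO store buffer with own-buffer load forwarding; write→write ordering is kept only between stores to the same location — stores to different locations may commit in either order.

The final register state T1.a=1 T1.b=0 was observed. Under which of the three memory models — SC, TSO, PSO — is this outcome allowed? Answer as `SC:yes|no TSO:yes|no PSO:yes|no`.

outcome vector order: (T1.a,T1.b)
[SC] allowed = {0/0, 0/2, 1/2, 2/0, 2/2}
[TSO] allowed = {0/0, 0/2, 1/2, 2/0, 2/2}
[PSO] allowed = {0/0, 0/2, 1/0, 1/2, 2/0, 2/2}
target 1/0 ∈ {PSO}

SC:no TSO:no PSO:yes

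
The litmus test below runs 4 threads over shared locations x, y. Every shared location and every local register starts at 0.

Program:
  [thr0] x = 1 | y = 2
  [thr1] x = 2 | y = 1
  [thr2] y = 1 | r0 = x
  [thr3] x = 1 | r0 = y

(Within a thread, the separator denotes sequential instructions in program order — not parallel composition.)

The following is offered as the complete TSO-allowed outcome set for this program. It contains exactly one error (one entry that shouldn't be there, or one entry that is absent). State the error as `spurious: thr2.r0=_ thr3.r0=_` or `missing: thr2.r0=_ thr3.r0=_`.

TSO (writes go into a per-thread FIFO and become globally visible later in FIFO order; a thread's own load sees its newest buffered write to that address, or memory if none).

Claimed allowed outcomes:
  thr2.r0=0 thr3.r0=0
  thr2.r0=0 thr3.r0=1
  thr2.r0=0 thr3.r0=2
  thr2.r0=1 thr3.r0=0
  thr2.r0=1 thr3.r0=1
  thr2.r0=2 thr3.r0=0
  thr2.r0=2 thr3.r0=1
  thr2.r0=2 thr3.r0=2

missing: thr2.r0=1 thr3.r0=2

outcome vector order: (thr2.r0,thr3.r0)
TSO: 9 outcomes — {<0 0> <0 1> <0 2> <1 0> <1 1> <1 2> <2 0> <2 1> <2 2>}
TSO∖claimed = {<1 2>}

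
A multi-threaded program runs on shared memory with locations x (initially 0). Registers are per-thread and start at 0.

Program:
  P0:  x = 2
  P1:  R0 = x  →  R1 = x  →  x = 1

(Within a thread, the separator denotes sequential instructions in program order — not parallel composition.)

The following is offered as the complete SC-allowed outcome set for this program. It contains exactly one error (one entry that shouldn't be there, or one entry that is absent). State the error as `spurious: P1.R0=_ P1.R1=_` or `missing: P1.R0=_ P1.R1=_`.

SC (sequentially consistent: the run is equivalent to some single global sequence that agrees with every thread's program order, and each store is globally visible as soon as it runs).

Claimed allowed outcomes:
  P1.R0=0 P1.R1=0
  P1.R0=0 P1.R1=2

outcome vector order: (P1.R0,P1.R1)
under SC → 0/0; 0/2; 2/2
SC∖claimed = {2/2}

missing: P1.R0=2 P1.R1=2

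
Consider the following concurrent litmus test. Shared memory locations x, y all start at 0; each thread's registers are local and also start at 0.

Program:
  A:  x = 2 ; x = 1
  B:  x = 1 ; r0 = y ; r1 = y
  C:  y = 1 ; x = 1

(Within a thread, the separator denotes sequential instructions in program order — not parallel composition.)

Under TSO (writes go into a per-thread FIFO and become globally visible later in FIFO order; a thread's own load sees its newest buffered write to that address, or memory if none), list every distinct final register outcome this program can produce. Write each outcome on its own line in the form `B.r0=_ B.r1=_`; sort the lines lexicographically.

B.r0=0 B.r1=0
B.r0=0 B.r1=1
B.r0=1 B.r1=1

outcome vector order: (B.r0,B.r1)
|TSO outcomes| = 3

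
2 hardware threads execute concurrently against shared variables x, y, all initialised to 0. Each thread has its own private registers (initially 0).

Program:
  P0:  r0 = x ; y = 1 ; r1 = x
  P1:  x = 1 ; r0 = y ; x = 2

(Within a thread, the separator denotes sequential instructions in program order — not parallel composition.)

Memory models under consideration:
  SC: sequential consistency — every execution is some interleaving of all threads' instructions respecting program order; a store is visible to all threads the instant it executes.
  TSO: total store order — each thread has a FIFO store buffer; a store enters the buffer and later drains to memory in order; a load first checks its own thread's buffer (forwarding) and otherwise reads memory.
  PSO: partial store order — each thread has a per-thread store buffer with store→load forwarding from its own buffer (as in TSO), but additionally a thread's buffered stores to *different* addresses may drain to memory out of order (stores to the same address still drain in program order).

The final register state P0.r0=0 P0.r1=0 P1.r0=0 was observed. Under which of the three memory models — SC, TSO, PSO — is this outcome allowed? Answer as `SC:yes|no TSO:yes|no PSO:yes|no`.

outcome vector order: (P0.r0,P0.r1,P1.r0)
under SC → 001 010 011 020 021 110 111 120 121 220
under TSO → 000 001 010 011 020 021 110 111 120 121 220
under PSO → 000 001 010 011 020 021 110 111 120 121 220
target 000 ∈ {TSO,PSO}

SC:no TSO:yes PSO:yes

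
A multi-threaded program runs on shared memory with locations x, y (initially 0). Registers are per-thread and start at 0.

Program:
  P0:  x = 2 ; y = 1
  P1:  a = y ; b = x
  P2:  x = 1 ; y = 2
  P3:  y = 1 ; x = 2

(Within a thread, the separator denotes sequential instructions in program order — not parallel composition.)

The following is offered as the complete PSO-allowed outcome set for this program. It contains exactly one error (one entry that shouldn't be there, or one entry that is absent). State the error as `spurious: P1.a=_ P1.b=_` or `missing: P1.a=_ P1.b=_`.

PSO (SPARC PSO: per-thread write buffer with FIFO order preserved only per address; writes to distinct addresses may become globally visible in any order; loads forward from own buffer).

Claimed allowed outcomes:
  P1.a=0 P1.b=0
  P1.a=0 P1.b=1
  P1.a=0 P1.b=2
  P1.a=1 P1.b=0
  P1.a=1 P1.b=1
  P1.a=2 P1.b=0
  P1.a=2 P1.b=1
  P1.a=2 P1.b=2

outcome vector order: (P1.a,P1.b)
under PSO → 00, 01, 02, 10, 11, 12, 20, 21, 22
PSO∖claimed = {12}

missing: P1.a=1 P1.b=2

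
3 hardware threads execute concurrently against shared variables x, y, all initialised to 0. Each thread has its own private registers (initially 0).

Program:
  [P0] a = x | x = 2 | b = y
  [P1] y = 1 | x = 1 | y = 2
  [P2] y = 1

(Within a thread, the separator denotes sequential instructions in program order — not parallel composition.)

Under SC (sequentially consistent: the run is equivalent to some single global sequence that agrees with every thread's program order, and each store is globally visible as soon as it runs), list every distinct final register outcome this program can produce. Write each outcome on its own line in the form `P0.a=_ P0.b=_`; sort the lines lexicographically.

P0.a=0 P0.b=0
P0.a=0 P0.b=1
P0.a=0 P0.b=2
P0.a=1 P0.b=1
P0.a=1 P0.b=2

outcome vector order: (P0.a,P0.b)
|SC outcomes| = 5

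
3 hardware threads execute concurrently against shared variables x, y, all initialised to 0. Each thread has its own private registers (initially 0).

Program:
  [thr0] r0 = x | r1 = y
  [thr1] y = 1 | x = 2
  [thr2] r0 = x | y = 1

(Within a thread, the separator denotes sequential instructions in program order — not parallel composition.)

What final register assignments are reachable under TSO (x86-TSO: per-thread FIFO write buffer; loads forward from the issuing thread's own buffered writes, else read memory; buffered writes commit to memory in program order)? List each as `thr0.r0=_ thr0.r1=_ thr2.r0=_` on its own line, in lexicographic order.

outcome vector order: (thr0.r0,thr0.r1,thr2.r0)
|TSO outcomes| = 6

thr0.r0=0 thr0.r1=0 thr2.r0=0
thr0.r0=0 thr0.r1=0 thr2.r0=2
thr0.r0=0 thr0.r1=1 thr2.r0=0
thr0.r0=0 thr0.r1=1 thr2.r0=2
thr0.r0=2 thr0.r1=1 thr2.r0=0
thr0.r0=2 thr0.r1=1 thr2.r0=2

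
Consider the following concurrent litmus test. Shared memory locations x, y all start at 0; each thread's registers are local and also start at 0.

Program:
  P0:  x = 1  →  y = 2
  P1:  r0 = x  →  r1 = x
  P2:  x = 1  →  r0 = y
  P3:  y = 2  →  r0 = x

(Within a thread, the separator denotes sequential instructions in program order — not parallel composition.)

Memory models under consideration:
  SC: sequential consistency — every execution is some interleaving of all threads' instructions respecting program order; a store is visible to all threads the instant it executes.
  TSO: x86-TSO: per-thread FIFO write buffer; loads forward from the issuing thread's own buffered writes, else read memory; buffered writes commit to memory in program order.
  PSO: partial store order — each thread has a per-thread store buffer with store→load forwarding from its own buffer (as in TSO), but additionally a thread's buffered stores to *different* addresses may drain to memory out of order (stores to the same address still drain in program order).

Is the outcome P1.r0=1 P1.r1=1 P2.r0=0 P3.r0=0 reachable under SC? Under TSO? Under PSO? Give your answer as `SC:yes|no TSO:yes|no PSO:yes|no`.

SC:no TSO:yes PSO:yes

outcome vector order: (P1.r0,P1.r1,P2.r0,P3.r0)
SC: 9 outcomes — {0001, 0020, 0021, 0101, 0120, 0121, 1101, 1120, 1121}
TSO: 12 outcomes — {0000, 0001, 0020, 0021, 0100, 0101, 0120, 0121, 1100, 1101, 1120, 1121}
PSO: 12 outcomes — {0000, 0001, 0020, 0021, 0100, 0101, 0120, 0121, 1100, 1101, 1120, 1121}
target 1100 ∈ {TSO,PSO}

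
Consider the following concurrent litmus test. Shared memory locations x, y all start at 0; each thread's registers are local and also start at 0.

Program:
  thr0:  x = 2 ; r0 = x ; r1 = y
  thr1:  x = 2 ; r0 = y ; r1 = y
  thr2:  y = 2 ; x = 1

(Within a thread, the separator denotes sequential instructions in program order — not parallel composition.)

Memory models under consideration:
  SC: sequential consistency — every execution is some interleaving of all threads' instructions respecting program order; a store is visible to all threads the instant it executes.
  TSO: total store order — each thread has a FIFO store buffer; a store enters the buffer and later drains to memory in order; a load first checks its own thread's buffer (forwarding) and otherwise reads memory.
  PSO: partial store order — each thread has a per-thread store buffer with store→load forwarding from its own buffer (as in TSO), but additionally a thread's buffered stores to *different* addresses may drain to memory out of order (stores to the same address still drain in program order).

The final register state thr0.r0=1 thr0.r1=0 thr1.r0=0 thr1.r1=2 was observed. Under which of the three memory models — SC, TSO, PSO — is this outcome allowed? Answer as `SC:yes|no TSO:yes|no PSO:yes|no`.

SC:no TSO:no PSO:yes

outcome vector order: (thr0.r0,thr0.r1,thr1.r0,thr1.r1)
SC (9): <1 2 0 0>; <1 2 0 2>; <1 2 2 2>; <2 0 0 0>; <2 0 0 2>; <2 0 2 2>; <2 2 0 0>; <2 2 0 2>; <2 2 2 2>
TSO (9): <1 2 0 0>; <1 2 0 2>; <1 2 2 2>; <2 0 0 0>; <2 0 0 2>; <2 0 2 2>; <2 2 0 0>; <2 2 0 2>; <2 2 2 2>
PSO (12): <1 0 0 0>; <1 0 0 2>; <1 0 2 2>; <1 2 0 0>; <1 2 0 2>; <1 2 2 2>; <2 0 0 0>; <2 0 0 2>; <2 0 2 2>; <2 2 0 0>; <2 2 0 2>; <2 2 2 2>
target <1 0 0 2> ∈ {PSO}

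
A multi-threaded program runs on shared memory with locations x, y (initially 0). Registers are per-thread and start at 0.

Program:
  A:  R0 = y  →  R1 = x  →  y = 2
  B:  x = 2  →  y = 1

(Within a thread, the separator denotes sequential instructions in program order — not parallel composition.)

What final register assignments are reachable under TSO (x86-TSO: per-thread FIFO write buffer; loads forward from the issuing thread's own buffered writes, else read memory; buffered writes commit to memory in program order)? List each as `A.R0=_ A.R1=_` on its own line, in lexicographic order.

outcome vector order: (A.R0,A.R1)
|TSO outcomes| = 3

A.R0=0 A.R1=0
A.R0=0 A.R1=2
A.R0=1 A.R1=2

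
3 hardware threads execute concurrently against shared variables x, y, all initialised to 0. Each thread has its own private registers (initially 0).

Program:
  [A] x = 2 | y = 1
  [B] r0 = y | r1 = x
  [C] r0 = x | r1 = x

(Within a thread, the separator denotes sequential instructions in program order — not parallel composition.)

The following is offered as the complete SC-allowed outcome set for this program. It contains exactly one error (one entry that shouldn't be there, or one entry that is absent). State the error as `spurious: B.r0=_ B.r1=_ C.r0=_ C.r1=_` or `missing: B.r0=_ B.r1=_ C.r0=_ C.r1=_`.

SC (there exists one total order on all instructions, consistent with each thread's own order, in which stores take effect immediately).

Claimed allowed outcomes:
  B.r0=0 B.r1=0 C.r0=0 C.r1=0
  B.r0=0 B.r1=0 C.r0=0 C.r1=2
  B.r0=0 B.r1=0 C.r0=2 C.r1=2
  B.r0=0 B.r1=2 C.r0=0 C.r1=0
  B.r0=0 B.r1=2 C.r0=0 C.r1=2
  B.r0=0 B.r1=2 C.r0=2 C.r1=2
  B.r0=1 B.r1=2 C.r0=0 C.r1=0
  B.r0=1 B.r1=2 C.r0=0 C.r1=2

outcome vector order: (B.r0,B.r1,C.r0,C.r1)
[SC] allowed = {<0 0 0 0>; <0 0 0 2>; <0 0 2 2>; <0 2 0 0>; <0 2 0 2>; <0 2 2 2>; <1 2 0 0>; <1 2 0 2>; <1 2 2 2>}
SC∖claimed = {<1 2 2 2>}

missing: B.r0=1 B.r1=2 C.r0=2 C.r1=2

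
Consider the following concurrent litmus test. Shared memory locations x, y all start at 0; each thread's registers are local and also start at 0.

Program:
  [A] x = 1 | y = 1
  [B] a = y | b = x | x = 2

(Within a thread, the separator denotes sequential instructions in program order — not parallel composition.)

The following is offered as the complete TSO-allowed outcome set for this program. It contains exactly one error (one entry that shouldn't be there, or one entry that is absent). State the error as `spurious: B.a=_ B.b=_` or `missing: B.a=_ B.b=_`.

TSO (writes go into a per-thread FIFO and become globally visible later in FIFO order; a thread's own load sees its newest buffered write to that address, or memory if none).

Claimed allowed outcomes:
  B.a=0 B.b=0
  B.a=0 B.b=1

outcome vector order: (B.a,B.b)
under TSO → 0/0 0/1 1/1
TSO∖claimed = {1/1}

missing: B.a=1 B.b=1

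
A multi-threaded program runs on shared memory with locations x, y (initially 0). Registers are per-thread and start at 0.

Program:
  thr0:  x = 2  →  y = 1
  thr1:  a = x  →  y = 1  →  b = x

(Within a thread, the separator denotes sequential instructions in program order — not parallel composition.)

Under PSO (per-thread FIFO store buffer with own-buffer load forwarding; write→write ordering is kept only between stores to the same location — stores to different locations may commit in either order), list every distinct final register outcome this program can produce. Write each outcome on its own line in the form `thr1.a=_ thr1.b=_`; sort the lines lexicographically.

thr1.a=0 thr1.b=0
thr1.a=0 thr1.b=2
thr1.a=2 thr1.b=2

outcome vector order: (thr1.a,thr1.b)
|PSO outcomes| = 3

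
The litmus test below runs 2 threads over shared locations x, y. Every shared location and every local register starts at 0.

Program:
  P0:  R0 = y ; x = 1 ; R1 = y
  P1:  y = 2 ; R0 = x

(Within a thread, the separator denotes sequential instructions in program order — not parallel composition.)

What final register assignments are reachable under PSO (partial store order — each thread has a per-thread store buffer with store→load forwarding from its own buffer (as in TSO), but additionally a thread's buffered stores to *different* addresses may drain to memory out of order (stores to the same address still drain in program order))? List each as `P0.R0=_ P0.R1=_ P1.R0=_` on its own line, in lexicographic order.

outcome vector order: (P0.R0,P0.R1,P1.R0)
|PSO outcomes| = 6

P0.R0=0 P0.R1=0 P1.R0=0
P0.R0=0 P0.R1=0 P1.R0=1
P0.R0=0 P0.R1=2 P1.R0=0
P0.R0=0 P0.R1=2 P1.R0=1
P0.R0=2 P0.R1=2 P1.R0=0
P0.R0=2 P0.R1=2 P1.R0=1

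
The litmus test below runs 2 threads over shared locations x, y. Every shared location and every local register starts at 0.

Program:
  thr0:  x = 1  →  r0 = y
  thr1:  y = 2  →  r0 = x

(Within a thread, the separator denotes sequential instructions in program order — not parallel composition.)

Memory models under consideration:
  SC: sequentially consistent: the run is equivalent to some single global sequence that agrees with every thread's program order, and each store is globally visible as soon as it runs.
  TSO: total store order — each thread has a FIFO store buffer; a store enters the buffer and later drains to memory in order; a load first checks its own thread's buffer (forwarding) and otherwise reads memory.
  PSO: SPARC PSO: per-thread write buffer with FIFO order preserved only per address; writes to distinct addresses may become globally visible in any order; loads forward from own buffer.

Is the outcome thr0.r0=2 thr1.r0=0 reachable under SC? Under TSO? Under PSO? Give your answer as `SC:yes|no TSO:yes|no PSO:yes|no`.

SC:yes TSO:yes PSO:yes

outcome vector order: (thr0.r0,thr1.r0)
[SC] allowed = {0/1 2/0 2/1}
[TSO] allowed = {0/0 0/1 2/0 2/1}
[PSO] allowed = {0/0 0/1 2/0 2/1}
target 2/0 ∈ {SC,TSO,PSO}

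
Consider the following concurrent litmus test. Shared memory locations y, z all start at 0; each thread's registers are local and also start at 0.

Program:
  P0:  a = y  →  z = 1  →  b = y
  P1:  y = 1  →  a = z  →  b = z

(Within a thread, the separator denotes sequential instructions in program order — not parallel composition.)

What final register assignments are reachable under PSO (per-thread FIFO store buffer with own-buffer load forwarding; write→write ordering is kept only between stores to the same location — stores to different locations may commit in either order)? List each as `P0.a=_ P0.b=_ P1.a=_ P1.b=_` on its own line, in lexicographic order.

outcome vector order: (P0.a,P0.b,P1.a,P1.b)
|PSO outcomes| = 9

P0.a=0 P0.b=0 P1.a=0 P1.b=0
P0.a=0 P0.b=0 P1.a=0 P1.b=1
P0.a=0 P0.b=0 P1.a=1 P1.b=1
P0.a=0 P0.b=1 P1.a=0 P1.b=0
P0.a=0 P0.b=1 P1.a=0 P1.b=1
P0.a=0 P0.b=1 P1.a=1 P1.b=1
P0.a=1 P0.b=1 P1.a=0 P1.b=0
P0.a=1 P0.b=1 P1.a=0 P1.b=1
P0.a=1 P0.b=1 P1.a=1 P1.b=1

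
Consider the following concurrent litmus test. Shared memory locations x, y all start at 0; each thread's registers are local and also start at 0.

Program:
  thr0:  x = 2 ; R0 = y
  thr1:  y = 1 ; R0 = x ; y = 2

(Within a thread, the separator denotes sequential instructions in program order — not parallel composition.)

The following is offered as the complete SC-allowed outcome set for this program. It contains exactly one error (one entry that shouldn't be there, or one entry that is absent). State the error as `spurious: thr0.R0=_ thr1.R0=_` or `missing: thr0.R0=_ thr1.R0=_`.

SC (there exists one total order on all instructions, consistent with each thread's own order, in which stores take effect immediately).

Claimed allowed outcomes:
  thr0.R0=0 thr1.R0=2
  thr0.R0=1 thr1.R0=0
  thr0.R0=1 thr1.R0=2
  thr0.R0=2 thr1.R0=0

missing: thr0.R0=2 thr1.R0=2

outcome vector order: (thr0.R0,thr1.R0)
SC: 5 outcomes — {02, 10, 12, 20, 22}
SC∖claimed = {22}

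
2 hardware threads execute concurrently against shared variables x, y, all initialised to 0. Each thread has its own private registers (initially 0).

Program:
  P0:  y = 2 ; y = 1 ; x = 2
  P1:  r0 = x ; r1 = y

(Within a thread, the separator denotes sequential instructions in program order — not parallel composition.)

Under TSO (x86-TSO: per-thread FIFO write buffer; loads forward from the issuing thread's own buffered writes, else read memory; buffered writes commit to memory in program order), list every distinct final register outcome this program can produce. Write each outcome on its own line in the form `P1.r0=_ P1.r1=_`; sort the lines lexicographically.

outcome vector order: (P1.r0,P1.r1)
|TSO outcomes| = 4

P1.r0=0 P1.r1=0
P1.r0=0 P1.r1=1
P1.r0=0 P1.r1=2
P1.r0=2 P1.r1=1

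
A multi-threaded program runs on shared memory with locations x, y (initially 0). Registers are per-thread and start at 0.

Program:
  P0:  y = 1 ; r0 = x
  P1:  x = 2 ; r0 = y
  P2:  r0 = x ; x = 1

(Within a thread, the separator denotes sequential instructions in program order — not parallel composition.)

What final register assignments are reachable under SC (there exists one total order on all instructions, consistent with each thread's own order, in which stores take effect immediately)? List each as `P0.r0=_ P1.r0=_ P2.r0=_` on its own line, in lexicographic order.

P0.r0=0 P1.r0=1 P2.r0=0
P0.r0=0 P1.r0=1 P2.r0=2
P0.r0=1 P1.r0=0 P2.r0=0
P0.r0=1 P1.r0=0 P2.r0=2
P0.r0=1 P1.r0=1 P2.r0=0
P0.r0=1 P1.r0=1 P2.r0=2
P0.r0=2 P1.r0=0 P2.r0=0
P0.r0=2 P1.r0=0 P2.r0=2
P0.r0=2 P1.r0=1 P2.r0=0
P0.r0=2 P1.r0=1 P2.r0=2

outcome vector order: (P0.r0,P1.r0,P2.r0)
|SC outcomes| = 10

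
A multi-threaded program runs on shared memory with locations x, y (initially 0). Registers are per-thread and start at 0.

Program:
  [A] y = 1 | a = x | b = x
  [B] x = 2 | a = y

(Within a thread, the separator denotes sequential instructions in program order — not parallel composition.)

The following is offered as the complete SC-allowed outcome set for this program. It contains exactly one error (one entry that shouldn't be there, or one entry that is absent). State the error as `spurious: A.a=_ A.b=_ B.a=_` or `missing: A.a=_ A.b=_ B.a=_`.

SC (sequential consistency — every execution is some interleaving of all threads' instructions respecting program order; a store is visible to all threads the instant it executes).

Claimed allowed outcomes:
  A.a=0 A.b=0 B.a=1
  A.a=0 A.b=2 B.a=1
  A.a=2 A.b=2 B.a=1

outcome vector order: (A.a,A.b,B.a)
SC: 4 outcomes — {(0,0,1), (0,2,1), (2,2,0), (2,2,1)}
SC∖claimed = {(2,2,0)}

missing: A.a=2 A.b=2 B.a=0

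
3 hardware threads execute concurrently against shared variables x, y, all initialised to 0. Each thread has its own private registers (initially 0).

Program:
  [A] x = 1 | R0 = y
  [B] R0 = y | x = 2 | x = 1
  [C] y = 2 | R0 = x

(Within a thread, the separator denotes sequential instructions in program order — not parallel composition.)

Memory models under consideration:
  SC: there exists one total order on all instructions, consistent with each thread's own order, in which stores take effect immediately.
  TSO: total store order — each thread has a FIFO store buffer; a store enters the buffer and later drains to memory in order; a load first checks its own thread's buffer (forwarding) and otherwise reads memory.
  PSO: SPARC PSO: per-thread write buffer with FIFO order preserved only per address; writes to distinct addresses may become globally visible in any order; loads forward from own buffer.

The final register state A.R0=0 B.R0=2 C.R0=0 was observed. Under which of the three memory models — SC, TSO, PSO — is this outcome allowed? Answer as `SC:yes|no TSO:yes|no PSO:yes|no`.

outcome vector order: (A.R0,B.R0,C.R0)
SC (10): 0/0/1, 0/0/2, 0/2/1, 0/2/2, 2/0/0, 2/0/1, 2/0/2, 2/2/0, 2/2/1, 2/2/2
TSO (12): 0/0/0, 0/0/1, 0/0/2, 0/2/0, 0/2/1, 0/2/2, 2/0/0, 2/0/1, 2/0/2, 2/2/0, 2/2/1, 2/2/2
PSO (12): 0/0/0, 0/0/1, 0/0/2, 0/2/0, 0/2/1, 0/2/2, 2/0/0, 2/0/1, 2/0/2, 2/2/0, 2/2/1, 2/2/2
target 0/2/0 ∈ {TSO,PSO}

SC:no TSO:yes PSO:yes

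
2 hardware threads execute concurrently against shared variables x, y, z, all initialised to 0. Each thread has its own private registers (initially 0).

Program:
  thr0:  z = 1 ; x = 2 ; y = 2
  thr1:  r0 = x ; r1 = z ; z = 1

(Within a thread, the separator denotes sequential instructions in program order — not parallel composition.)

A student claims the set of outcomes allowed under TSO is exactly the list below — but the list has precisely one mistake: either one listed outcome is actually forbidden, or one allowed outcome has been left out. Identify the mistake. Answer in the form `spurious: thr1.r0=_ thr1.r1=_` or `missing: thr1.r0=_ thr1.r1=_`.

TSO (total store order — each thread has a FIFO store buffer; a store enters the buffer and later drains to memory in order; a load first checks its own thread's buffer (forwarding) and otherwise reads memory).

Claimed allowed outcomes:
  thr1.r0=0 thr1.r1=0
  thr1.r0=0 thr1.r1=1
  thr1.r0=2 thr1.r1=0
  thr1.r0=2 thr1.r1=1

spurious: thr1.r0=2 thr1.r1=0

outcome vector order: (thr1.r0,thr1.r1)
under TSO → <0 0>; <0 1>; <2 1>
claimed∖TSO = {<2 0>}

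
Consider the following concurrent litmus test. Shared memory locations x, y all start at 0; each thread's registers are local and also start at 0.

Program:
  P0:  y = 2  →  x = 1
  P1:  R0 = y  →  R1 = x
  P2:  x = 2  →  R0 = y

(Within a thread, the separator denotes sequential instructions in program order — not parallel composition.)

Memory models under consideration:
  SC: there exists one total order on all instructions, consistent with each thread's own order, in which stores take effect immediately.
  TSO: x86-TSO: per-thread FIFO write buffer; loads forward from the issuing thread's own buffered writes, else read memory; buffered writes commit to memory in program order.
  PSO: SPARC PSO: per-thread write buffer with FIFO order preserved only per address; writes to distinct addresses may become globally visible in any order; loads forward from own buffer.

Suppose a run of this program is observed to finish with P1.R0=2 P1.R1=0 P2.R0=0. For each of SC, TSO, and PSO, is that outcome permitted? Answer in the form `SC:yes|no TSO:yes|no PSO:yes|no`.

SC:no TSO:yes PSO:yes

outcome vector order: (P1.R0,P1.R1,P2.R0)
SC: 11 outcomes — {(0,0,0); (0,0,2); (0,1,0); (0,1,2); (0,2,0); (0,2,2); (2,0,2); (2,1,0); (2,1,2); (2,2,0); (2,2,2)}
TSO: 12 outcomes — {(0,0,0); (0,0,2); (0,1,0); (0,1,2); (0,2,0); (0,2,2); (2,0,0); (2,0,2); (2,1,0); (2,1,2); (2,2,0); (2,2,2)}
PSO: 12 outcomes — {(0,0,0); (0,0,2); (0,1,0); (0,1,2); (0,2,0); (0,2,2); (2,0,0); (2,0,2); (2,1,0); (2,1,2); (2,2,0); (2,2,2)}
target (2,0,0) ∈ {TSO,PSO}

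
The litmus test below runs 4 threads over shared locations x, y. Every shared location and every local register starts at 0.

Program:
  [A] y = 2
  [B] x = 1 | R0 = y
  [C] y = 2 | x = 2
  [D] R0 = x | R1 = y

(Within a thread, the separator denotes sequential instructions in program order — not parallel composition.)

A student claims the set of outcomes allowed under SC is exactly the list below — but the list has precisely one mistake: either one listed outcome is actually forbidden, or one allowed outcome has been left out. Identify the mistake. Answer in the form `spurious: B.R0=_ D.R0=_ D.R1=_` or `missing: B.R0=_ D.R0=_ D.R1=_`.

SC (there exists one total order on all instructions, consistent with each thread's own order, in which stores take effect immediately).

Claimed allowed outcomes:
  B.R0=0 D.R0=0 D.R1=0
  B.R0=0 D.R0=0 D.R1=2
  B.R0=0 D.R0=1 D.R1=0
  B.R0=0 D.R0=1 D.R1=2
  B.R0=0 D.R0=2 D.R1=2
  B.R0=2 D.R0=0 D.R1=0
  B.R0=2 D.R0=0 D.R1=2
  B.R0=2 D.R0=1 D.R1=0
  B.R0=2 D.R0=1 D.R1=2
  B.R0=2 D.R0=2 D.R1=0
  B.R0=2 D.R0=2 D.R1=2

outcome vector order: (B.R0,D.R0,D.R1)
[SC] allowed = {000, 002, 010, 012, 022, 200, 202, 210, 212, 222}
claimed∖SC = {220}

spurious: B.R0=2 D.R0=2 D.R1=0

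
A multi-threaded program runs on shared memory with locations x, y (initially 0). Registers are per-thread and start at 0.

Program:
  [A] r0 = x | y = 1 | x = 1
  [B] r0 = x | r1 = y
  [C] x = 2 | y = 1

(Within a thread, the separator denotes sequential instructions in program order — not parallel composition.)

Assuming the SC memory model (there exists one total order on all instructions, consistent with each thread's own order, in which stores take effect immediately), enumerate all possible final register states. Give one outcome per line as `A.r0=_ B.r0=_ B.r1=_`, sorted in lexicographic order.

outcome vector order: (A.r0,B.r0,B.r1)
|SC outcomes| = 10

A.r0=0 B.r0=0 B.r1=0
A.r0=0 B.r0=0 B.r1=1
A.r0=0 B.r0=1 B.r1=1
A.r0=0 B.r0=2 B.r1=0
A.r0=0 B.r0=2 B.r1=1
A.r0=2 B.r0=0 B.r1=0
A.r0=2 B.r0=0 B.r1=1
A.r0=2 B.r0=1 B.r1=1
A.r0=2 B.r0=2 B.r1=0
A.r0=2 B.r0=2 B.r1=1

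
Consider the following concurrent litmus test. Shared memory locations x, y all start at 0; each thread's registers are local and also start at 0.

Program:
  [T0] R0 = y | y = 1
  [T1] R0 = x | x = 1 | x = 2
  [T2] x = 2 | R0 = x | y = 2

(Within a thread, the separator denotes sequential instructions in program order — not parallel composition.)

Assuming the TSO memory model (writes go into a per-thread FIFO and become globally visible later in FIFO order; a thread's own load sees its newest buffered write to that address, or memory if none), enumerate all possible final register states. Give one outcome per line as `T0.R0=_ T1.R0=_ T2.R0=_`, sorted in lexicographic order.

outcome vector order: (T0.R0,T1.R0,T2.R0)
|TSO outcomes| = 8

T0.R0=0 T1.R0=0 T2.R0=1
T0.R0=0 T1.R0=0 T2.R0=2
T0.R0=0 T1.R0=2 T2.R0=1
T0.R0=0 T1.R0=2 T2.R0=2
T0.R0=2 T1.R0=0 T2.R0=1
T0.R0=2 T1.R0=0 T2.R0=2
T0.R0=2 T1.R0=2 T2.R0=1
T0.R0=2 T1.R0=2 T2.R0=2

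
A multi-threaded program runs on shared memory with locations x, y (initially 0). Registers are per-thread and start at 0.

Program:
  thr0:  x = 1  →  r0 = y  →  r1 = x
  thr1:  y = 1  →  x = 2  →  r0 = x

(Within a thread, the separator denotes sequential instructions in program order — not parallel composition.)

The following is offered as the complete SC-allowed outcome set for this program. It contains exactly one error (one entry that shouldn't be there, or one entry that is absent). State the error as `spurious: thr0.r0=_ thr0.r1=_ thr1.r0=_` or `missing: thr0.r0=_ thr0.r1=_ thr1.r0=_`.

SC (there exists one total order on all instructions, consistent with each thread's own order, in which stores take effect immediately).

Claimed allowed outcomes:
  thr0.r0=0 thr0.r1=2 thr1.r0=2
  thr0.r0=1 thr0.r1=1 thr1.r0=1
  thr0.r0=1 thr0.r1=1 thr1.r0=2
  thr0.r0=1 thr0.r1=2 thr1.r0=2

missing: thr0.r0=0 thr0.r1=1 thr1.r0=2

outcome vector order: (thr0.r0,thr0.r1,thr1.r0)
under SC → 0/1/2 0/2/2 1/1/1 1/1/2 1/2/2
SC∖claimed = {0/1/2}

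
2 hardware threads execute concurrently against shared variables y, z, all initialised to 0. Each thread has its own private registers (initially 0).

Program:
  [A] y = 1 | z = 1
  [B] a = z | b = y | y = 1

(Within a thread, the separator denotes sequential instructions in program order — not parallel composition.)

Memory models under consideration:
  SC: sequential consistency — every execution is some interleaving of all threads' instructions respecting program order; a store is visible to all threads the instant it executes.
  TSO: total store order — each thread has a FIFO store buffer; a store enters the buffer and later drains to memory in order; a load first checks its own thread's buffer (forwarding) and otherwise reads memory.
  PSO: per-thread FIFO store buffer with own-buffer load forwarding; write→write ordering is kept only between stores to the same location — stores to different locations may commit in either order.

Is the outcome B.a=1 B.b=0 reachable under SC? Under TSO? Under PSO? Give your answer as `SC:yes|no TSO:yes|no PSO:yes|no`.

SC:no TSO:no PSO:yes

outcome vector order: (B.a,B.b)
under SC → (0,0), (0,1), (1,1)
under TSO → (0,0), (0,1), (1,1)
under PSO → (0,0), (0,1), (1,0), (1,1)
target (1,0) ∈ {PSO}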